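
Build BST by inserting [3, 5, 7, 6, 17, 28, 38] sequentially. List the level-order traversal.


Root = 3; build tree by BST insertion.
Level-Order traversal: [3, 5, 7, 6, 17, 28, 38]


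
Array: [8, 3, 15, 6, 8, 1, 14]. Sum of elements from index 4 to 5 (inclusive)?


Prefix sums: [0, 8, 11, 26, 32, 40, 41, 55]
Sum[4..5] = prefix[6] - prefix[4] = 41 - 32 = 9


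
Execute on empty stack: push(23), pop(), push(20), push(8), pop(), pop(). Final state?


push(23) -> [23]
pop() returns 23 -> []
push(20) -> [20]
push(8) -> [20, 8]
pop() returns 8 -> [20]
pop() returns 20 -> []
Final stack (bottom to top): []


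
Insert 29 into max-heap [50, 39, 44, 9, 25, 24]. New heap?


Append 29: [50, 39, 44, 9, 25, 24, 29]
Bubble up: no swaps needed
Result: [50, 39, 44, 9, 25, 24, 29]


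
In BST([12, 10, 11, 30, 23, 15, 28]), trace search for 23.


BST root = 12
Search for 23: compare at each node
Path: [12, 30, 23]


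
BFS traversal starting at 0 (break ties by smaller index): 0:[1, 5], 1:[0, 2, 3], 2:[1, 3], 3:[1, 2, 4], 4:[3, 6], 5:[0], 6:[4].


BFS queue: start with [0]
Visit order: [0, 1, 5, 2, 3, 4, 6]


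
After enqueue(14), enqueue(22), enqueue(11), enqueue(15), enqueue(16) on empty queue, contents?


enqueue(14) -> [14]
enqueue(22) -> [14, 22]
enqueue(11) -> [14, 22, 11]
enqueue(15) -> [14, 22, 11, 15]
enqueue(16) -> [14, 22, 11, 15, 16]
Final queue (front to back): [14, 22, 11, 15, 16]


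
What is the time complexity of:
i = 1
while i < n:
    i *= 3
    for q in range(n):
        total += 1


Per nesting level: O(log n) * O(n) = O(n log n)
Complexity: O(n log n)


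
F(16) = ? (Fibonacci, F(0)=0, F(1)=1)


F(n)=F(n-1)+F(n-2)
...F(14)=377, F(15)=610, F(16)=987


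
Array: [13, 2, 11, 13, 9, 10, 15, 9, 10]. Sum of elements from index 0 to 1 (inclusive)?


Prefix sums: [0, 13, 15, 26, 39, 48, 58, 73, 82, 92]
Sum[0..1] = prefix[2] - prefix[0] = 15 - 0 = 15


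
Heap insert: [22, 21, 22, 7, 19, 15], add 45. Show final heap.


Append 45: [22, 21, 22, 7, 19, 15, 45]
Bubble up: swap idx 6(45) with idx 2(22); swap idx 2(45) with idx 0(22)
Result: [45, 21, 22, 7, 19, 15, 22]


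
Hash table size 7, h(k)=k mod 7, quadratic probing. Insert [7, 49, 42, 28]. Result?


Insertions: 7->slot 0; 49->slot 1; 42->slot 4; 28->slot 2
Table: [7, 49, 28, None, 42, None, None]


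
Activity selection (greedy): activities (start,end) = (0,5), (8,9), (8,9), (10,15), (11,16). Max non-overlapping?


Greedy: pick earliest-ending, then skip overlaps.
Selected (3 activities): [(0, 5), (8, 9), (10, 15)]


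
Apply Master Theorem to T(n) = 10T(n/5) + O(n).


a=10, b=5, c=1. log_5(10)=1.431 > c=1. Case 1: O(n^log_b(a)) = O(n^1.431)
Complexity: O(n^1.431)


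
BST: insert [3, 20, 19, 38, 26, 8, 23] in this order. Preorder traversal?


Root = 3; build tree by BST insertion.
Preorder traversal: [3, 20, 19, 8, 38, 26, 23]


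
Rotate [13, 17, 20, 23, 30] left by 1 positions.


Left rotate by 1: [17, 20, 23, 30, 13]


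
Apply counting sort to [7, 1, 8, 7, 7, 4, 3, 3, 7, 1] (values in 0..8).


Count array: [0, 2, 0, 2, 1, 0, 0, 4, 1]
Reconstruct: [1, 1, 3, 3, 4, 7, 7, 7, 7, 8]


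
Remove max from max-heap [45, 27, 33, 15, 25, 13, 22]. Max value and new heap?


Max = 45
Replace root with last, heapify down
Resulting heap: [33, 27, 22, 15, 25, 13]


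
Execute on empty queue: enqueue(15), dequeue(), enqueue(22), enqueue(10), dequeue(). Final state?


enqueue(15) -> [15]
dequeue() returns 15 -> []
enqueue(22) -> [22]
enqueue(10) -> [22, 10]
dequeue() returns 22 -> [10]
Final queue (front to back): [10]


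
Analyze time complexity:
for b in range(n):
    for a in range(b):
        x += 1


Per nesting level: O(n) * O(n) [triangular over b] = O(n^2)
Complexity: O(n^2)


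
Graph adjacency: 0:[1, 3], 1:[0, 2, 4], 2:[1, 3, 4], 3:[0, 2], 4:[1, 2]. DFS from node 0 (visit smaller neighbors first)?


DFS stack-based: start with [0]
Visit order: [0, 1, 2, 3, 4]


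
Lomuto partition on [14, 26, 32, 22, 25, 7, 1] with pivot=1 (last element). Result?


Elements <= 1 go left of pivot.
Result: [1, 26, 32, 22, 25, 7, 14], pivot at index 0


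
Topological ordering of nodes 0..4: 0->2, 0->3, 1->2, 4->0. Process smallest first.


Kahn's algorithm, process smallest node first
Order: [1, 4, 0, 2, 3]


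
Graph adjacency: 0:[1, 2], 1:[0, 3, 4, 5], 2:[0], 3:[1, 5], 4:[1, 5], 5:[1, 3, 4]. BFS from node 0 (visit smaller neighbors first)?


BFS queue: start with [0]
Visit order: [0, 1, 2, 3, 4, 5]


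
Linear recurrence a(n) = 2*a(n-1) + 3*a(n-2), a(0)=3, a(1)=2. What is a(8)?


Build bottom-up:
...a(6)=913, a(7)=2732, a(8)=2*2732+3*913=8203


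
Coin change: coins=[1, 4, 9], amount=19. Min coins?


dp[0]=0; dp[i]=1+min(dp[i-c] for c in coins)
...dp[14]=3, dp[15]=4, dp[16]=4, dp[17]=3, dp[18]=2, dp[19]=3
Minimum coins for 19 = 3


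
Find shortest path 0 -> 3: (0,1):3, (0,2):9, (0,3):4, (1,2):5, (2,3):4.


Dijkstra from 0:
Distances: {0: 0, 1: 3, 2: 8, 3: 4}
Shortest distance to 3 = 4, path = [0, 3]


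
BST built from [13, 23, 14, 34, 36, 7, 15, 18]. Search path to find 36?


BST root = 13
Search for 36: compare at each node
Path: [13, 23, 34, 36]


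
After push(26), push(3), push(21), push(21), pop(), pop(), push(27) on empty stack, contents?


push(26) -> [26]
push(3) -> [26, 3]
push(21) -> [26, 3, 21]
push(21) -> [26, 3, 21, 21]
pop() returns 21 -> [26, 3, 21]
pop() returns 21 -> [26, 3]
push(27) -> [26, 3, 27]
Final stack (bottom to top): [26, 3, 27]


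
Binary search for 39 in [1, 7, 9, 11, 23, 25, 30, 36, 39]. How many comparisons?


Search for 39:
[0,8] mid=4 arr[4]=23
[5,8] mid=6 arr[6]=30
[7,8] mid=7 arr[7]=36
[8,8] mid=8 arr[8]=39
Total: 4 comparisons


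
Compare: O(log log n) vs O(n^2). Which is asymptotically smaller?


double-logarithmic grows slower than quadratic
O(log log n) is asymptotically smaller; O(n^2) grows faster


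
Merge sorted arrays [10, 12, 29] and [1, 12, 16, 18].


Compare heads, take smaller each step.
Merged: [1, 10, 12, 12, 16, 18, 29]


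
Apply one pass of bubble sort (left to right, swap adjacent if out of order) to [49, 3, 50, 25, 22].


After one pass: [3, 49, 25, 22, 50]


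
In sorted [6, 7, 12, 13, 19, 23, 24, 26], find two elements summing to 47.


Two pointers: lo=0, hi=7
Found pair: (23, 24) summing to 47


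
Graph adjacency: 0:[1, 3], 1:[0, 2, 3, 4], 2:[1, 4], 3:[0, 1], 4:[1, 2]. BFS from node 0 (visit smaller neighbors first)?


BFS queue: start with [0]
Visit order: [0, 1, 3, 2, 4]


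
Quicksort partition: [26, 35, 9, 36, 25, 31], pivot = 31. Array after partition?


Elements <= 31 go left of pivot.
Result: [26, 9, 25, 31, 35, 36], pivot at index 3


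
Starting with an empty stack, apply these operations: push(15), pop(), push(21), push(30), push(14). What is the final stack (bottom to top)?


push(15) -> [15]
pop() returns 15 -> []
push(21) -> [21]
push(30) -> [21, 30]
push(14) -> [21, 30, 14]
Final stack (bottom to top): [21, 30, 14]


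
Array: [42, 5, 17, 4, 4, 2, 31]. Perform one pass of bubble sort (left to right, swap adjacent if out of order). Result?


After one pass: [5, 17, 4, 4, 2, 31, 42]


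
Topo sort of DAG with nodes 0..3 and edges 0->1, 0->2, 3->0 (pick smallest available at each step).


Kahn's algorithm, process smallest node first
Order: [3, 0, 1, 2]


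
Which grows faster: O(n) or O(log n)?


logarithmic grows slower than linear
O(log n) is asymptotically smaller; O(n) grows faster


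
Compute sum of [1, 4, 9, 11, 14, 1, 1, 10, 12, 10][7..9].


Prefix sums: [0, 1, 5, 14, 25, 39, 40, 41, 51, 63, 73]
Sum[7..9] = prefix[10] - prefix[7] = 73 - 41 = 32


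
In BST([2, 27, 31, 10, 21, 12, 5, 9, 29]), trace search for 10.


BST root = 2
Search for 10: compare at each node
Path: [2, 27, 10]


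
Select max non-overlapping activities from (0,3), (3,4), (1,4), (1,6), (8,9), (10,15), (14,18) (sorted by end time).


Greedy: pick earliest-ending, then skip overlaps.
Selected (4 activities): [(0, 3), (3, 4), (8, 9), (10, 15)]


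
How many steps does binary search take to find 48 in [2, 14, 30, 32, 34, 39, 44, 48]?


Search for 48:
[0,7] mid=3 arr[3]=32
[4,7] mid=5 arr[5]=39
[6,7] mid=6 arr[6]=44
[7,7] mid=7 arr[7]=48
Total: 4 comparisons


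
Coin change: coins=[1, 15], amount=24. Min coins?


dp[0]=0; dp[i]=1+min(dp[i-c] for c in coins)
...dp[19]=5, dp[20]=6, dp[21]=7, dp[22]=8, dp[23]=9, dp[24]=10
Minimum coins for 24 = 10


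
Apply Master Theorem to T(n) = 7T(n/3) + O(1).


a=7, b=3, c=0. log_3(7)=1.771 > c=0. Case 1: O(n^log_b(a)) = O(n^1.771)
Complexity: O(n^1.771)


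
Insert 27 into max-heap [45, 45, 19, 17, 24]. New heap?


Append 27: [45, 45, 19, 17, 24, 27]
Bubble up: swap idx 5(27) with idx 2(19)
Result: [45, 45, 27, 17, 24, 19]


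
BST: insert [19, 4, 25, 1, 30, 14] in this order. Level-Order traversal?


Root = 19; build tree by BST insertion.
Level-Order traversal: [19, 4, 25, 1, 14, 30]


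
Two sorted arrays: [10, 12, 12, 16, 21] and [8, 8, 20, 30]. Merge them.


Compare heads, take smaller each step.
Merged: [8, 8, 10, 12, 12, 16, 20, 21, 30]


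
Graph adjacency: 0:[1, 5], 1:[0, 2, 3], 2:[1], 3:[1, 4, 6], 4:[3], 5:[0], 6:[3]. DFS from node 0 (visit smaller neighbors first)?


DFS stack-based: start with [0]
Visit order: [0, 1, 2, 3, 4, 6, 5]


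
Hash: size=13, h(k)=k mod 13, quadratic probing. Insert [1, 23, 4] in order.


Insertions: 1->slot 1; 23->slot 10; 4->slot 4
Table: [None, 1, None, None, 4, None, None, None, None, None, 23, None, None]


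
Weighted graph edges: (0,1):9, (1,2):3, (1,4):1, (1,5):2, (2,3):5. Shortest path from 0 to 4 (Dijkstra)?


Dijkstra from 0:
Distances: {0: 0, 1: 9, 2: 12, 3: 17, 4: 10, 5: 11}
Shortest distance to 4 = 10, path = [0, 1, 4]


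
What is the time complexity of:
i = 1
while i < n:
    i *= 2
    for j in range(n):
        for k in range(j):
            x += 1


Per nesting level: O(log n) * O(n) * O(n) [triangular over j] = O(n^2 log n)
Complexity: O(n^2 log n)


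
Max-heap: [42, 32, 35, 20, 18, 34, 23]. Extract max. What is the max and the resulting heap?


Max = 42
Replace root with last, heapify down
Resulting heap: [35, 32, 34, 20, 18, 23]


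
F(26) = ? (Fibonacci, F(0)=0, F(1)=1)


F(n)=F(n-1)+F(n-2)
...F(24)=46368, F(25)=75025, F(26)=121393


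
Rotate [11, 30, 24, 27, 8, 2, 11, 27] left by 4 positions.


Left rotate by 4: [8, 2, 11, 27, 11, 30, 24, 27]


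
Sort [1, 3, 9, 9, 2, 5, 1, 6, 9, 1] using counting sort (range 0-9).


Count array: [0, 3, 1, 1, 0, 1, 1, 0, 0, 3]
Reconstruct: [1, 1, 1, 2, 3, 5, 6, 9, 9, 9]


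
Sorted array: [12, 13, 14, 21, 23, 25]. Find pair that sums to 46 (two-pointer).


Two pointers: lo=0, hi=5
Found pair: (21, 25) summing to 46


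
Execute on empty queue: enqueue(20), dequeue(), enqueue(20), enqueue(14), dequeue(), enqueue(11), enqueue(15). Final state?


enqueue(20) -> [20]
dequeue() returns 20 -> []
enqueue(20) -> [20]
enqueue(14) -> [20, 14]
dequeue() returns 20 -> [14]
enqueue(11) -> [14, 11]
enqueue(15) -> [14, 11, 15]
Final queue (front to back): [14, 11, 15]


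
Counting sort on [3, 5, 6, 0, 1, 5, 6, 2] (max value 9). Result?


Count array: [1, 1, 1, 1, 0, 2, 2, 0, 0, 0]
Reconstruct: [0, 1, 2, 3, 5, 5, 6, 6]


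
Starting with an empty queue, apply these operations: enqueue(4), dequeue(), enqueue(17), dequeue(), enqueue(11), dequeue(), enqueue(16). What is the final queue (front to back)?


enqueue(4) -> [4]
dequeue() returns 4 -> []
enqueue(17) -> [17]
dequeue() returns 17 -> []
enqueue(11) -> [11]
dequeue() returns 11 -> []
enqueue(16) -> [16]
Final queue (front to back): [16]


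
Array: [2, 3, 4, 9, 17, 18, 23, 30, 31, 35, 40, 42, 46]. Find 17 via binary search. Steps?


Search for 17:
[0,12] mid=6 arr[6]=23
[0,5] mid=2 arr[2]=4
[3,5] mid=4 arr[4]=17
Total: 3 comparisons


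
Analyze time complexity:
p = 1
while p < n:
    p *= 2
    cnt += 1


Per nesting level: O(log n) = O(log n)
Complexity: O(log n)


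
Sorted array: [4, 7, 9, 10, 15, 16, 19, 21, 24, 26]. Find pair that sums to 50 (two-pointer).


Two pointers: lo=0, hi=9
Found pair: (24, 26) summing to 50


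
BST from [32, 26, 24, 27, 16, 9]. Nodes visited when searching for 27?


BST root = 32
Search for 27: compare at each node
Path: [32, 26, 27]


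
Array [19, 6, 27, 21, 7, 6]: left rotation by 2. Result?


Left rotate by 2: [27, 21, 7, 6, 19, 6]


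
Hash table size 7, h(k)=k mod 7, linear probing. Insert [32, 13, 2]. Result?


Insertions: 32->slot 4; 13->slot 6; 2->slot 2
Table: [None, None, 2, None, 32, None, 13]


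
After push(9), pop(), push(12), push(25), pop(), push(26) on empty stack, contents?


push(9) -> [9]
pop() returns 9 -> []
push(12) -> [12]
push(25) -> [12, 25]
pop() returns 25 -> [12]
push(26) -> [12, 26]
Final stack (bottom to top): [12, 26]


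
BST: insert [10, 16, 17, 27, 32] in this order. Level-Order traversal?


Root = 10; build tree by BST insertion.
Level-Order traversal: [10, 16, 17, 27, 32]


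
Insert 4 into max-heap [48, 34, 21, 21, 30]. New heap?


Append 4: [48, 34, 21, 21, 30, 4]
Bubble up: no swaps needed
Result: [48, 34, 21, 21, 30, 4]


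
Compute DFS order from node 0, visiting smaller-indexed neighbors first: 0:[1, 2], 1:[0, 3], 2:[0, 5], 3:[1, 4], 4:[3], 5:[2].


DFS stack-based: start with [0]
Visit order: [0, 1, 3, 4, 2, 5]


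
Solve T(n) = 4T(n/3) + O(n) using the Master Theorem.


a=4, b=3, c=1. log_3(4)=1.262 > c=1. Case 1: O(n^log_b(a)) = O(n^1.262)
Complexity: O(n^1.262)


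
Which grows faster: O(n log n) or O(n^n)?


linearithmic grows slower than n^n
O(n log n) is asymptotically smaller; O(n^n) grows faster


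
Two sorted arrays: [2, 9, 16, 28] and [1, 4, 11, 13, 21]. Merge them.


Compare heads, take smaller each step.
Merged: [1, 2, 4, 9, 11, 13, 16, 21, 28]


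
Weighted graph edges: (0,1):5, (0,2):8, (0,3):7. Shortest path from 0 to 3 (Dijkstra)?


Dijkstra from 0:
Distances: {0: 0, 1: 5, 2: 8, 3: 7}
Shortest distance to 3 = 7, path = [0, 3]


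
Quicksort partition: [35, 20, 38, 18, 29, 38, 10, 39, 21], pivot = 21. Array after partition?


Elements <= 21 go left of pivot.
Result: [20, 18, 10, 21, 29, 38, 38, 39, 35], pivot at index 3


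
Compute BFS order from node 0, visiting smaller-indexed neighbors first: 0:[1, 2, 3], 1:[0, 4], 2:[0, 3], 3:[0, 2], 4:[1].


BFS queue: start with [0]
Visit order: [0, 1, 2, 3, 4]


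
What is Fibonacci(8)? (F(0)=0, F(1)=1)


F(n)=F(n-1)+F(n-2)
...F(6)=8, F(7)=13, F(8)=21


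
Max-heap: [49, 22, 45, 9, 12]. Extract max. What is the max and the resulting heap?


Max = 49
Replace root with last, heapify down
Resulting heap: [45, 22, 12, 9]


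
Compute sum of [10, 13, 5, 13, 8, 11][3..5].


Prefix sums: [0, 10, 23, 28, 41, 49, 60]
Sum[3..5] = prefix[6] - prefix[3] = 60 - 28 = 32


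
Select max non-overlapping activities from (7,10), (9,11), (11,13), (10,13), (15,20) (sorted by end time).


Greedy: pick earliest-ending, then skip overlaps.
Selected (3 activities): [(7, 10), (11, 13), (15, 20)]


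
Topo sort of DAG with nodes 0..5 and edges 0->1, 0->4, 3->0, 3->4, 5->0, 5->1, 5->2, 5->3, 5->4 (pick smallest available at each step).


Kahn's algorithm, process smallest node first
Order: [5, 2, 3, 0, 1, 4]


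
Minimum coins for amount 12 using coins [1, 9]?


dp[0]=0; dp[i]=1+min(dp[i-c] for c in coins)
...dp[7]=7, dp[8]=8, dp[9]=1, dp[10]=2, dp[11]=3, dp[12]=4
Minimum coins for 12 = 4


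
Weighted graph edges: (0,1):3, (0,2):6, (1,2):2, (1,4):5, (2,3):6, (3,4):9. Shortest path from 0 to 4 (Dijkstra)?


Dijkstra from 0:
Distances: {0: 0, 1: 3, 2: 5, 3: 11, 4: 8}
Shortest distance to 4 = 8, path = [0, 1, 4]


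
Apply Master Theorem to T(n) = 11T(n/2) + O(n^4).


a=11, b=2, c=4. log_2(11)=3.459 < c=4. Case 3: O(n^c) = O(n^4)
Complexity: O(n^4)


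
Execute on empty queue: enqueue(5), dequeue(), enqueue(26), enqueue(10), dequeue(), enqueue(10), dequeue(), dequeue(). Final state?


enqueue(5) -> [5]
dequeue() returns 5 -> []
enqueue(26) -> [26]
enqueue(10) -> [26, 10]
dequeue() returns 26 -> [10]
enqueue(10) -> [10, 10]
dequeue() returns 10 -> [10]
dequeue() returns 10 -> []
Final queue (front to back): []


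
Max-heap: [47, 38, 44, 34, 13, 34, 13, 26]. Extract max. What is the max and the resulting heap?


Max = 47
Replace root with last, heapify down
Resulting heap: [44, 38, 34, 34, 13, 26, 13]


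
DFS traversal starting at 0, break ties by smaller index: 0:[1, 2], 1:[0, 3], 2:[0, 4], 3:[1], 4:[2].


DFS stack-based: start with [0]
Visit order: [0, 1, 3, 2, 4]


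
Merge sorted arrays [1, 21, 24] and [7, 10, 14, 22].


Compare heads, take smaller each step.
Merged: [1, 7, 10, 14, 21, 22, 24]


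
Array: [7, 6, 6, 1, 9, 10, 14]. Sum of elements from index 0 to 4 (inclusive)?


Prefix sums: [0, 7, 13, 19, 20, 29, 39, 53]
Sum[0..4] = prefix[5] - prefix[0] = 29 - 0 = 29


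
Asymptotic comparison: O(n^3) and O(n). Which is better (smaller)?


linear grows slower than cubic
O(n) is asymptotically smaller; O(n^3) grows faster


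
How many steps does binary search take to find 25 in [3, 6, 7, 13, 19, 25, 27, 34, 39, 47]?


Search for 25:
[0,9] mid=4 arr[4]=19
[5,9] mid=7 arr[7]=34
[5,6] mid=5 arr[5]=25
Total: 3 comparisons


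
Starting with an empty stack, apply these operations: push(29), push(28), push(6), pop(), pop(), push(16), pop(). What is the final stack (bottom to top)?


push(29) -> [29]
push(28) -> [29, 28]
push(6) -> [29, 28, 6]
pop() returns 6 -> [29, 28]
pop() returns 28 -> [29]
push(16) -> [29, 16]
pop() returns 16 -> [29]
Final stack (bottom to top): [29]


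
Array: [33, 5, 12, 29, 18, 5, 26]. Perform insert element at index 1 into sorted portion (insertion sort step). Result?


After one pass: [5, 33, 12, 29, 18, 5, 26]


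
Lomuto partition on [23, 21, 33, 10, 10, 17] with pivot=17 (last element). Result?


Elements <= 17 go left of pivot.
Result: [10, 10, 17, 23, 21, 33], pivot at index 2


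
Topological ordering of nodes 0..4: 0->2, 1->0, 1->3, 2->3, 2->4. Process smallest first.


Kahn's algorithm, process smallest node first
Order: [1, 0, 2, 3, 4]


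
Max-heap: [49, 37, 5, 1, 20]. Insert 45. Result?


Append 45: [49, 37, 5, 1, 20, 45]
Bubble up: swap idx 5(45) with idx 2(5)
Result: [49, 37, 45, 1, 20, 5]


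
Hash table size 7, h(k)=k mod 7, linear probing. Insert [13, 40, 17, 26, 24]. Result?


Insertions: 13->slot 6; 40->slot 5; 17->slot 3; 26->slot 0; 24->slot 4
Table: [26, None, None, 17, 24, 40, 13]


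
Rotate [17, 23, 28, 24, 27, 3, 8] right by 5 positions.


Right rotate by 5: [28, 24, 27, 3, 8, 17, 23]


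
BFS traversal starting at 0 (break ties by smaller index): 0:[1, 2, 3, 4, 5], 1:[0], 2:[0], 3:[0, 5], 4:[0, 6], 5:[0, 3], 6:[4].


BFS queue: start with [0]
Visit order: [0, 1, 2, 3, 4, 5, 6]


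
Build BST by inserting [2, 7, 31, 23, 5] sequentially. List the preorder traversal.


Root = 2; build tree by BST insertion.
Preorder traversal: [2, 7, 5, 31, 23]


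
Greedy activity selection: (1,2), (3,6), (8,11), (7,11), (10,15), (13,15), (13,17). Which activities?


Greedy: pick earliest-ending, then skip overlaps.
Selected (4 activities): [(1, 2), (3, 6), (8, 11), (13, 15)]


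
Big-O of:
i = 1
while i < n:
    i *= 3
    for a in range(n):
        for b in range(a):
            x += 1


Per nesting level: O(log n) * O(n) * O(n) [triangular over a] = O(n^2 log n)
Complexity: O(n^2 log n)


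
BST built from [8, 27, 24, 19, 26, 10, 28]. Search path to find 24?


BST root = 8
Search for 24: compare at each node
Path: [8, 27, 24]


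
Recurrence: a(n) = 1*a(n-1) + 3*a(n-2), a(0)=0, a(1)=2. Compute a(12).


Build bottom-up:
...a(10)=2318, a(11)=5366, a(12)=1*5366+3*2318=12320


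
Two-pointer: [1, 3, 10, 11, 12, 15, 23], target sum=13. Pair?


Two pointers: lo=0, hi=6
Found pair: (1, 12) summing to 13


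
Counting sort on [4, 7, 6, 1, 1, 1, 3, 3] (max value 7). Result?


Count array: [0, 3, 0, 2, 1, 0, 1, 1]
Reconstruct: [1, 1, 1, 3, 3, 4, 6, 7]


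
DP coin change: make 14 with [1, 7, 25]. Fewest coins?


dp[0]=0; dp[i]=1+min(dp[i-c] for c in coins)
...dp[9]=3, dp[10]=4, dp[11]=5, dp[12]=6, dp[13]=7, dp[14]=2
Minimum coins for 14 = 2


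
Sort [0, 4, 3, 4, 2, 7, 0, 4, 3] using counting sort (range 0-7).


Count array: [2, 0, 1, 2, 3, 0, 0, 1]
Reconstruct: [0, 0, 2, 3, 3, 4, 4, 4, 7]


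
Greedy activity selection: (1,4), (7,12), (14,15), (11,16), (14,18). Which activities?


Greedy: pick earliest-ending, then skip overlaps.
Selected (3 activities): [(1, 4), (7, 12), (14, 15)]


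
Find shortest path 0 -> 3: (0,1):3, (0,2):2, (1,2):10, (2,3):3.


Dijkstra from 0:
Distances: {0: 0, 1: 3, 2: 2, 3: 5}
Shortest distance to 3 = 5, path = [0, 2, 3]


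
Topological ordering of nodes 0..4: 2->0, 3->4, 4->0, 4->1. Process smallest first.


Kahn's algorithm, process smallest node first
Order: [2, 3, 4, 0, 1]


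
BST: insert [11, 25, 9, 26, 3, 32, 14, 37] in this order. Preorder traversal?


Root = 11; build tree by BST insertion.
Preorder traversal: [11, 9, 3, 25, 14, 26, 32, 37]


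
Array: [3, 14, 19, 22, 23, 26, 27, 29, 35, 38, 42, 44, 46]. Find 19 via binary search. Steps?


Search for 19:
[0,12] mid=6 arr[6]=27
[0,5] mid=2 arr[2]=19
Total: 2 comparisons


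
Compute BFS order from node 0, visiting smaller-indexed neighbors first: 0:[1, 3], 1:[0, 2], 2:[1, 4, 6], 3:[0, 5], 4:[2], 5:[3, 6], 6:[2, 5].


BFS queue: start with [0]
Visit order: [0, 1, 3, 2, 5, 4, 6]


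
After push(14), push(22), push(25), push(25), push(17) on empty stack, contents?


push(14) -> [14]
push(22) -> [14, 22]
push(25) -> [14, 22, 25]
push(25) -> [14, 22, 25, 25]
push(17) -> [14, 22, 25, 25, 17]
Final stack (bottom to top): [14, 22, 25, 25, 17]


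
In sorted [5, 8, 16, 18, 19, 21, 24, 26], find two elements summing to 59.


Two pointers: lo=0, hi=7
No pair sums to 59


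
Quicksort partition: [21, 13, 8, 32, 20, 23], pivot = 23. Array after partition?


Elements <= 23 go left of pivot.
Result: [21, 13, 8, 20, 23, 32], pivot at index 4


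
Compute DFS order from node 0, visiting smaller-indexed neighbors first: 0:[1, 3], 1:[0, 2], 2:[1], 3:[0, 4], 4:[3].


DFS stack-based: start with [0]
Visit order: [0, 1, 2, 3, 4]


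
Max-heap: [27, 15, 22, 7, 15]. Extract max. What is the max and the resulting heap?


Max = 27
Replace root with last, heapify down
Resulting heap: [22, 15, 15, 7]


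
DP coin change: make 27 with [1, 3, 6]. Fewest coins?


dp[0]=0; dp[i]=1+min(dp[i-c] for c in coins)
...dp[22]=5, dp[23]=6, dp[24]=4, dp[25]=5, dp[26]=6, dp[27]=5
Minimum coins for 27 = 5


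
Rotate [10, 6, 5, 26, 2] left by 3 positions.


Left rotate by 3: [26, 2, 10, 6, 5]


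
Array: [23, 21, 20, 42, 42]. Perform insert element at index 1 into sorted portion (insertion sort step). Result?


After one pass: [21, 23, 20, 42, 42]


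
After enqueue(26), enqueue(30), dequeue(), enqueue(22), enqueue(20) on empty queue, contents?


enqueue(26) -> [26]
enqueue(30) -> [26, 30]
dequeue() returns 26 -> [30]
enqueue(22) -> [30, 22]
enqueue(20) -> [30, 22, 20]
Final queue (front to back): [30, 22, 20]


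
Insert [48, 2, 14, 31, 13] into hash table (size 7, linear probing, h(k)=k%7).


Insertions: 48->slot 6; 2->slot 2; 14->slot 0; 31->slot 3; 13->slot 1
Table: [14, 13, 2, 31, None, None, 48]


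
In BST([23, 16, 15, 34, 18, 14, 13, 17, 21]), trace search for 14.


BST root = 23
Search for 14: compare at each node
Path: [23, 16, 15, 14]


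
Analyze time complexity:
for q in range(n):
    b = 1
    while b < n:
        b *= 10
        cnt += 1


Per nesting level: O(n) * O(log n) = O(n log n)
Complexity: O(n log n)


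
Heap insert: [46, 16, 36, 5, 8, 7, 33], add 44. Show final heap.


Append 44: [46, 16, 36, 5, 8, 7, 33, 44]
Bubble up: swap idx 7(44) with idx 3(5); swap idx 3(44) with idx 1(16)
Result: [46, 44, 36, 16, 8, 7, 33, 5]


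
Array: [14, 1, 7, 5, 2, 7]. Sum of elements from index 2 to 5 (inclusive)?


Prefix sums: [0, 14, 15, 22, 27, 29, 36]
Sum[2..5] = prefix[6] - prefix[2] = 36 - 15 = 21


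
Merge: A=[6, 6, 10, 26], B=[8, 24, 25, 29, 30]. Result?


Compare heads, take smaller each step.
Merged: [6, 6, 8, 10, 24, 25, 26, 29, 30]


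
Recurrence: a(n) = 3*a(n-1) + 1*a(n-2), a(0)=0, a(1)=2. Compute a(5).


Build bottom-up:
...a(3)=20, a(4)=66, a(5)=3*66+1*20=218


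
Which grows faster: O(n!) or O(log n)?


logarithmic grows slower than factorial
O(log n) is asymptotically smaller; O(n!) grows faster


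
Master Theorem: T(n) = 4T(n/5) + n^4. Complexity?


a=4, b=5, c=4. log_5(4)=0.861 < c=4. Case 3: O(n^c) = O(n^4)
Complexity: O(n^4)


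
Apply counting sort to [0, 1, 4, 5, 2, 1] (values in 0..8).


Count array: [1, 2, 1, 0, 1, 1, 0, 0, 0]
Reconstruct: [0, 1, 1, 2, 4, 5]


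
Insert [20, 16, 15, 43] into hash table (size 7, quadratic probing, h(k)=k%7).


Insertions: 20->slot 6; 16->slot 2; 15->slot 1; 43->slot 5
Table: [None, 15, 16, None, None, 43, 20]


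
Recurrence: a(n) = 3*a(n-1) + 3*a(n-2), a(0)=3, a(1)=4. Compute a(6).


Build bottom-up:
...a(4)=288, a(5)=1089, a(6)=3*1089+3*288=4131


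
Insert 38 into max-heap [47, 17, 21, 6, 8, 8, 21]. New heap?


Append 38: [47, 17, 21, 6, 8, 8, 21, 38]
Bubble up: swap idx 7(38) with idx 3(6); swap idx 3(38) with idx 1(17)
Result: [47, 38, 21, 17, 8, 8, 21, 6]


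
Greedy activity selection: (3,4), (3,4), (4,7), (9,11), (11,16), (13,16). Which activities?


Greedy: pick earliest-ending, then skip overlaps.
Selected (4 activities): [(3, 4), (4, 7), (9, 11), (11, 16)]


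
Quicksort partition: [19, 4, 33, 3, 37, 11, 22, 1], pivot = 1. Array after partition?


Elements <= 1 go left of pivot.
Result: [1, 4, 33, 3, 37, 11, 22, 19], pivot at index 0


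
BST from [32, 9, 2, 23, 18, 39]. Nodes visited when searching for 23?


BST root = 32
Search for 23: compare at each node
Path: [32, 9, 23]


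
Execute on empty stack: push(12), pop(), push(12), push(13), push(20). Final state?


push(12) -> [12]
pop() returns 12 -> []
push(12) -> [12]
push(13) -> [12, 13]
push(20) -> [12, 13, 20]
Final stack (bottom to top): [12, 13, 20]


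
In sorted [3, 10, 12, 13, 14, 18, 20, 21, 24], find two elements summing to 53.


Two pointers: lo=0, hi=8
No pair sums to 53


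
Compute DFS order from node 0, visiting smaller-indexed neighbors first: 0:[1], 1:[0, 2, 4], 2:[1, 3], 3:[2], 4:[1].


DFS stack-based: start with [0]
Visit order: [0, 1, 2, 3, 4]


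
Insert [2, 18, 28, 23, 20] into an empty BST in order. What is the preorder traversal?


Root = 2; build tree by BST insertion.
Preorder traversal: [2, 18, 28, 23, 20]


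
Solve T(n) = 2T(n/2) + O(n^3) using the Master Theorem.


a=2, b=2, c=3. log_2(2)=1 < c=3. Case 3: O(n^c) = O(n^3)
Complexity: O(n^3)


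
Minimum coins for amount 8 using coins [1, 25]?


dp[0]=0; dp[i]=1+min(dp[i-c] for c in coins)
...dp[3]=3, dp[4]=4, dp[5]=5, dp[6]=6, dp[7]=7, dp[8]=8
Minimum coins for 8 = 8


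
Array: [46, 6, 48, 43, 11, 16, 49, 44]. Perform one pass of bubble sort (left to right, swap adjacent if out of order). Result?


After one pass: [6, 46, 43, 11, 16, 48, 44, 49]


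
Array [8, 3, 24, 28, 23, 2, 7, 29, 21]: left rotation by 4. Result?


Left rotate by 4: [23, 2, 7, 29, 21, 8, 3, 24, 28]


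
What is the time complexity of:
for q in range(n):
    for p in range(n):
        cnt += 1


Per nesting level: O(n) * O(n) = O(n^2)
Complexity: O(n^2)


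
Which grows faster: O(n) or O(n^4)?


linear grows slower than quartic
O(n) is asymptotically smaller; O(n^4) grows faster


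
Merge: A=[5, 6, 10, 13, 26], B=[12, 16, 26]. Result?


Compare heads, take smaller each step.
Merged: [5, 6, 10, 12, 13, 16, 26, 26]


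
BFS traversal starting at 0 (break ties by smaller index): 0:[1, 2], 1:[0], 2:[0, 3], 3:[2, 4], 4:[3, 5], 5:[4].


BFS queue: start with [0]
Visit order: [0, 1, 2, 3, 4, 5]


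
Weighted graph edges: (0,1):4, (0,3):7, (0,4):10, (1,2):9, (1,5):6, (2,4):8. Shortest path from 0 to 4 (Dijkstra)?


Dijkstra from 0:
Distances: {0: 0, 1: 4, 2: 13, 3: 7, 4: 10, 5: 10}
Shortest distance to 4 = 10, path = [0, 4]


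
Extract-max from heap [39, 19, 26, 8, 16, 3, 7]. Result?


Max = 39
Replace root with last, heapify down
Resulting heap: [26, 19, 7, 8, 16, 3]


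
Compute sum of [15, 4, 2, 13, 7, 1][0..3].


Prefix sums: [0, 15, 19, 21, 34, 41, 42]
Sum[0..3] = prefix[4] - prefix[0] = 34 - 0 = 34


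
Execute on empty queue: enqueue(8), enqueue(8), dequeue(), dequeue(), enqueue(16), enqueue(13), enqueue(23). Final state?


enqueue(8) -> [8]
enqueue(8) -> [8, 8]
dequeue() returns 8 -> [8]
dequeue() returns 8 -> []
enqueue(16) -> [16]
enqueue(13) -> [16, 13]
enqueue(23) -> [16, 13, 23]
Final queue (front to back): [16, 13, 23]


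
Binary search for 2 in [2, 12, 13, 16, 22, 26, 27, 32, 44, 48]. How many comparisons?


Search for 2:
[0,9] mid=4 arr[4]=22
[0,3] mid=1 arr[1]=12
[0,0] mid=0 arr[0]=2
Total: 3 comparisons


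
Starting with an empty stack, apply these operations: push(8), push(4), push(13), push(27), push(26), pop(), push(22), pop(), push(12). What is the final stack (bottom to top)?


push(8) -> [8]
push(4) -> [8, 4]
push(13) -> [8, 4, 13]
push(27) -> [8, 4, 13, 27]
push(26) -> [8, 4, 13, 27, 26]
pop() returns 26 -> [8, 4, 13, 27]
push(22) -> [8, 4, 13, 27, 22]
pop() returns 22 -> [8, 4, 13, 27]
push(12) -> [8, 4, 13, 27, 12]
Final stack (bottom to top): [8, 4, 13, 27, 12]


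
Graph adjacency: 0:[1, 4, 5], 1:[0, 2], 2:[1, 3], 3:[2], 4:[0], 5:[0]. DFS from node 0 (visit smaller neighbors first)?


DFS stack-based: start with [0]
Visit order: [0, 1, 2, 3, 4, 5]


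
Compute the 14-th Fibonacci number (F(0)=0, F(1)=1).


F(n)=F(n-1)+F(n-2)
...F(12)=144, F(13)=233, F(14)=377


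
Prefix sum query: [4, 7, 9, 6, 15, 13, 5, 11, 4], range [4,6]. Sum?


Prefix sums: [0, 4, 11, 20, 26, 41, 54, 59, 70, 74]
Sum[4..6] = prefix[7] - prefix[4] = 59 - 26 = 33


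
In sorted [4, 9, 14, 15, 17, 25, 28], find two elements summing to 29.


Two pointers: lo=0, hi=6
Found pair: (4, 25) summing to 29


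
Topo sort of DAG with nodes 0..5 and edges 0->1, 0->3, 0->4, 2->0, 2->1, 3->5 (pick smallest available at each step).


Kahn's algorithm, process smallest node first
Order: [2, 0, 1, 3, 4, 5]


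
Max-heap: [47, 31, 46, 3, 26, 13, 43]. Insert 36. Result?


Append 36: [47, 31, 46, 3, 26, 13, 43, 36]
Bubble up: swap idx 7(36) with idx 3(3); swap idx 3(36) with idx 1(31)
Result: [47, 36, 46, 31, 26, 13, 43, 3]


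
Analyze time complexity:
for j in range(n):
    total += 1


Per nesting level: O(n) = O(n)
Complexity: O(n)


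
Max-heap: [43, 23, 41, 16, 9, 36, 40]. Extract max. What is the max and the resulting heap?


Max = 43
Replace root with last, heapify down
Resulting heap: [41, 23, 40, 16, 9, 36]


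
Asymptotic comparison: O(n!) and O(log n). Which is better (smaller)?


logarithmic grows slower than factorial
O(log n) is asymptotically smaller; O(n!) grows faster


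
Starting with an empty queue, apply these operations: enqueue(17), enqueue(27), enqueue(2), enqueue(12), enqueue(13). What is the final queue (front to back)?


enqueue(17) -> [17]
enqueue(27) -> [17, 27]
enqueue(2) -> [17, 27, 2]
enqueue(12) -> [17, 27, 2, 12]
enqueue(13) -> [17, 27, 2, 12, 13]
Final queue (front to back): [17, 27, 2, 12, 13]


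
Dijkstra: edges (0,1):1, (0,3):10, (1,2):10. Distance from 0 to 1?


Dijkstra from 0:
Distances: {0: 0, 1: 1, 2: 11, 3: 10}
Shortest distance to 1 = 1, path = [0, 1]


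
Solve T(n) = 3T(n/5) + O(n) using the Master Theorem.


a=3, b=5, c=1. log_5(3)=0.683 < c=1. Case 3: O(n^c) = O(n)
Complexity: O(n)


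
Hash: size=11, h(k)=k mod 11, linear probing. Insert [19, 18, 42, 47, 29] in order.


Insertions: 19->slot 8; 18->slot 7; 42->slot 9; 47->slot 3; 29->slot 10
Table: [None, None, None, 47, None, None, None, 18, 19, 42, 29]


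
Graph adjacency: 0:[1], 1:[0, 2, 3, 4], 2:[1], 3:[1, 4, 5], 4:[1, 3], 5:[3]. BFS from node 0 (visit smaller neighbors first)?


BFS queue: start with [0]
Visit order: [0, 1, 2, 3, 4, 5]


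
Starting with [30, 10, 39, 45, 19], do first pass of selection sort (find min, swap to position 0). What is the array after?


After one pass: [10, 30, 39, 45, 19]


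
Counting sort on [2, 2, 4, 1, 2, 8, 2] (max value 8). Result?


Count array: [0, 1, 4, 0, 1, 0, 0, 0, 1]
Reconstruct: [1, 2, 2, 2, 2, 4, 8]


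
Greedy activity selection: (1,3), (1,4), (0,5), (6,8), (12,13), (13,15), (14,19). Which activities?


Greedy: pick earliest-ending, then skip overlaps.
Selected (4 activities): [(1, 3), (6, 8), (12, 13), (13, 15)]


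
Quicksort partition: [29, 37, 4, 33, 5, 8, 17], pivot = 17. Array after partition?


Elements <= 17 go left of pivot.
Result: [4, 5, 8, 17, 37, 29, 33], pivot at index 3


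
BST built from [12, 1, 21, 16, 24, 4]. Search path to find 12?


BST root = 12
Search for 12: compare at each node
Path: [12]


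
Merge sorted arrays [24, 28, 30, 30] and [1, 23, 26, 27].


Compare heads, take smaller each step.
Merged: [1, 23, 24, 26, 27, 28, 30, 30]


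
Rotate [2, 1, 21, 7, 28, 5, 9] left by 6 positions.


Left rotate by 6: [9, 2, 1, 21, 7, 28, 5]


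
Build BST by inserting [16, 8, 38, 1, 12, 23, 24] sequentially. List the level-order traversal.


Root = 16; build tree by BST insertion.
Level-Order traversal: [16, 8, 38, 1, 12, 23, 24]


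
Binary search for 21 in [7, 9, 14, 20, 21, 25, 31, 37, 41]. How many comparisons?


Search for 21:
[0,8] mid=4 arr[4]=21
Total: 1 comparisons


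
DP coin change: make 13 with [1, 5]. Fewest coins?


dp[0]=0; dp[i]=1+min(dp[i-c] for c in coins)
...dp[8]=4, dp[9]=5, dp[10]=2, dp[11]=3, dp[12]=4, dp[13]=5
Minimum coins for 13 = 5


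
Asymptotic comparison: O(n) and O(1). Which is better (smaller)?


constant grows slower than linear
O(1) is asymptotically smaller; O(n) grows faster


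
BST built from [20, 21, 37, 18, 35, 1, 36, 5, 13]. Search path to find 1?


BST root = 20
Search for 1: compare at each node
Path: [20, 18, 1]


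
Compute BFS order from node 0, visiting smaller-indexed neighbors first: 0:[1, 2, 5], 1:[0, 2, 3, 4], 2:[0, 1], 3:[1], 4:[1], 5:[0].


BFS queue: start with [0]
Visit order: [0, 1, 2, 5, 3, 4]


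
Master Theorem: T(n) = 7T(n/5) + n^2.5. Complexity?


a=7, b=5, c=2.5. log_5(7)=1.209 < c=2.5. Case 3: O(n^c) = O(n^2.500)
Complexity: O(n^2.500)


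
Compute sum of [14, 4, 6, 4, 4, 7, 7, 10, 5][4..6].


Prefix sums: [0, 14, 18, 24, 28, 32, 39, 46, 56, 61]
Sum[4..6] = prefix[7] - prefix[4] = 46 - 28 = 18


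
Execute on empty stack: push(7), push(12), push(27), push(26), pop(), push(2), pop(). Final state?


push(7) -> [7]
push(12) -> [7, 12]
push(27) -> [7, 12, 27]
push(26) -> [7, 12, 27, 26]
pop() returns 26 -> [7, 12, 27]
push(2) -> [7, 12, 27, 2]
pop() returns 2 -> [7, 12, 27]
Final stack (bottom to top): [7, 12, 27]


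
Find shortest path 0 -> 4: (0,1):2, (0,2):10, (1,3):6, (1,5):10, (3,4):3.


Dijkstra from 0:
Distances: {0: 0, 1: 2, 2: 10, 3: 8, 4: 11, 5: 12}
Shortest distance to 4 = 11, path = [0, 1, 3, 4]


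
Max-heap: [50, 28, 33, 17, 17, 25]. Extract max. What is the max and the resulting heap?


Max = 50
Replace root with last, heapify down
Resulting heap: [33, 28, 25, 17, 17]


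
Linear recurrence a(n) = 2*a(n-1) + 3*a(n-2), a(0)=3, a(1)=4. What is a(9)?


Build bottom-up:
...a(7)=3826, a(8)=11483, a(9)=2*11483+3*3826=34444


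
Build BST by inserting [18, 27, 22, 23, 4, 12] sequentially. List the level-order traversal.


Root = 18; build tree by BST insertion.
Level-Order traversal: [18, 4, 27, 12, 22, 23]


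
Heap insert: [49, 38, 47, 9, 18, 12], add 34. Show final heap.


Append 34: [49, 38, 47, 9, 18, 12, 34]
Bubble up: no swaps needed
Result: [49, 38, 47, 9, 18, 12, 34]


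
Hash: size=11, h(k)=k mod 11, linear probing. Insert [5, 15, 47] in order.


Insertions: 5->slot 5; 15->slot 4; 47->slot 3
Table: [None, None, None, 47, 15, 5, None, None, None, None, None]


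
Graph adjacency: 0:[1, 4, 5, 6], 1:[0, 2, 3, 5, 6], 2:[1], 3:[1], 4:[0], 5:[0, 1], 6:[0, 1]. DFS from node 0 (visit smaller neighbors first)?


DFS stack-based: start with [0]
Visit order: [0, 1, 2, 3, 5, 6, 4]


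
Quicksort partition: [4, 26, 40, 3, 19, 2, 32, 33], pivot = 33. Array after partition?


Elements <= 33 go left of pivot.
Result: [4, 26, 3, 19, 2, 32, 33, 40], pivot at index 6


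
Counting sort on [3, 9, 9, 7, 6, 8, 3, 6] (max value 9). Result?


Count array: [0, 0, 0, 2, 0, 0, 2, 1, 1, 2]
Reconstruct: [3, 3, 6, 6, 7, 8, 9, 9]


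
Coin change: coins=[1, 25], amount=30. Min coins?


dp[0]=0; dp[i]=1+min(dp[i-c] for c in coins)
...dp[25]=1, dp[26]=2, dp[27]=3, dp[28]=4, dp[29]=5, dp[30]=6
Minimum coins for 30 = 6


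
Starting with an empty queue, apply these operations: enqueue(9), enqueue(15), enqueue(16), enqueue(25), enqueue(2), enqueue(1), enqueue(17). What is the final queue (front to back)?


enqueue(9) -> [9]
enqueue(15) -> [9, 15]
enqueue(16) -> [9, 15, 16]
enqueue(25) -> [9, 15, 16, 25]
enqueue(2) -> [9, 15, 16, 25, 2]
enqueue(1) -> [9, 15, 16, 25, 2, 1]
enqueue(17) -> [9, 15, 16, 25, 2, 1, 17]
Final queue (front to back): [9, 15, 16, 25, 2, 1, 17]


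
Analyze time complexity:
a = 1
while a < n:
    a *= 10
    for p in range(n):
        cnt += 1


Per nesting level: O(log n) * O(n) = O(n log n)
Complexity: O(n log n)


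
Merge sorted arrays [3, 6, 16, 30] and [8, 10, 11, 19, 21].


Compare heads, take smaller each step.
Merged: [3, 6, 8, 10, 11, 16, 19, 21, 30]


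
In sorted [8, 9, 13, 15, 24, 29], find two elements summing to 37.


Two pointers: lo=0, hi=5
Found pair: (8, 29) summing to 37


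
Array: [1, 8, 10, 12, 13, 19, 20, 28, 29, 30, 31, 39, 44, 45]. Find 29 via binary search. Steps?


Search for 29:
[0,13] mid=6 arr[6]=20
[7,13] mid=10 arr[10]=31
[7,9] mid=8 arr[8]=29
Total: 3 comparisons


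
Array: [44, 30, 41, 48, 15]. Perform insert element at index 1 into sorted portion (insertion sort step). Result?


After one pass: [30, 44, 41, 48, 15]


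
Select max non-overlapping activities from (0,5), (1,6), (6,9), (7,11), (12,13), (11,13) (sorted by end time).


Greedy: pick earliest-ending, then skip overlaps.
Selected (3 activities): [(0, 5), (6, 9), (12, 13)]


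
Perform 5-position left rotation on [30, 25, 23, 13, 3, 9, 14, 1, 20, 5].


Left rotate by 5: [9, 14, 1, 20, 5, 30, 25, 23, 13, 3]


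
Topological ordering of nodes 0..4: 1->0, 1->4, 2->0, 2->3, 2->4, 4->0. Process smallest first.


Kahn's algorithm, process smallest node first
Order: [1, 2, 3, 4, 0]


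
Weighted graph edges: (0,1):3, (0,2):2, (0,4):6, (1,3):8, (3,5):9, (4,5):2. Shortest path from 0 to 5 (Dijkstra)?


Dijkstra from 0:
Distances: {0: 0, 1: 3, 2: 2, 3: 11, 4: 6, 5: 8}
Shortest distance to 5 = 8, path = [0, 4, 5]


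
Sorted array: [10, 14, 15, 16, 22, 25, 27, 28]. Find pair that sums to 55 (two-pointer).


Two pointers: lo=0, hi=7
Found pair: (27, 28) summing to 55


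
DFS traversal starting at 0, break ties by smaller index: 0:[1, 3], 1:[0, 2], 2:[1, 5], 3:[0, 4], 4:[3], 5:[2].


DFS stack-based: start with [0]
Visit order: [0, 1, 2, 5, 3, 4]
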